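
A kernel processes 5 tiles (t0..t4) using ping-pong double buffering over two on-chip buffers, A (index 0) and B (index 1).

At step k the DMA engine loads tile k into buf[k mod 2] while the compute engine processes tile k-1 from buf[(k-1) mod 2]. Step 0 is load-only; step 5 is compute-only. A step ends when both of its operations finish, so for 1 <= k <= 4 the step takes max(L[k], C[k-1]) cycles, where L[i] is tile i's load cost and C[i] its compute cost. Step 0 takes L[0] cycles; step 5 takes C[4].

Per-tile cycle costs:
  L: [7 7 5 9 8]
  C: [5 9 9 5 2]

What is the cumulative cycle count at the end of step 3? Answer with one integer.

end_cycle[3] = 32

[0] DMA t0→A (7c) ∥ CU idle ⇒ 7c, clock 7
[1] DMA t1→B (7c) ∥ CU A:t0 (5c) ⇒ 7c, clock 14
[2] DMA t2→A (5c) ∥ CU B:t1 (9c) ⇒ 9c, clock 23
[3] DMA t3→B (9c) ∥ CU A:t2 (9c) ⇒ 9c, clock 32
[4] DMA t4→A (8c) ∥ CU B:t3 (5c) ⇒ 8c, clock 40
[5] DMA idle ∥ CU A:t4 (2c) ⇒ 2c, clock 42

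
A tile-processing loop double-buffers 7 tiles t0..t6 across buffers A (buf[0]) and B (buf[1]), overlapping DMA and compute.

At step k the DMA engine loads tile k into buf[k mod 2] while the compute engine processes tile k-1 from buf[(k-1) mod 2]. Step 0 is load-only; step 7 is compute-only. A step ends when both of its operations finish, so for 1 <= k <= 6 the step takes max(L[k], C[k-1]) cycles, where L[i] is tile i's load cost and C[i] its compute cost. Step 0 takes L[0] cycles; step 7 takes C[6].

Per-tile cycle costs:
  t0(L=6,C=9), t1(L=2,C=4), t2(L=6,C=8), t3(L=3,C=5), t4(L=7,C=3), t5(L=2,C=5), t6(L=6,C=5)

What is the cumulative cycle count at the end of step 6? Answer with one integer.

end_cycle[6] = 45

[0] DMA t0→A (6c) ∥ CU idle ⇒ 6c, clock 6
[1] DMA t1→B (2c) ∥ CU A:t0 (9c) ⇒ 9c, clock 15
[2] DMA t2→A (6c) ∥ CU B:t1 (4c) ⇒ 6c, clock 21
[3] DMA t3→B (3c) ∥ CU A:t2 (8c) ⇒ 8c, clock 29
[4] DMA t4→A (7c) ∥ CU B:t3 (5c) ⇒ 7c, clock 36
[5] DMA t5→B (2c) ∥ CU A:t4 (3c) ⇒ 3c, clock 39
[6] DMA t6→A (6c) ∥ CU B:t5 (5c) ⇒ 6c, clock 45
[7] DMA idle ∥ CU A:t6 (5c) ⇒ 5c, clock 50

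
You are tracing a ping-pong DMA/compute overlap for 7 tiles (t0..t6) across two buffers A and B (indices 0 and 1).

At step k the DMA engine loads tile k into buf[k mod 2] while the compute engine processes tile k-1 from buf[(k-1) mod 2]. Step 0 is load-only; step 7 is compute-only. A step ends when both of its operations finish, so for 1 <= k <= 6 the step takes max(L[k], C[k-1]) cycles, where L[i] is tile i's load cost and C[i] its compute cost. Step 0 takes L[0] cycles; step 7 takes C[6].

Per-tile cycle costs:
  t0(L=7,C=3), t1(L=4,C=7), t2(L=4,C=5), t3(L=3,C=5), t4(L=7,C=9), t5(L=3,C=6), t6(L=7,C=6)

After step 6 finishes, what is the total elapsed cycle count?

end_cycle[6] = 46

k=0 load=t0/7c comp=- wait=7 total=7
k=1 load=t1/4c comp=t0/3c wait=4 total=11
k=2 load=t2/4c comp=t1/7c wait=7 total=18
k=3 load=t3/3c comp=t2/5c wait=5 total=23
k=4 load=t4/7c comp=t3/5c wait=7 total=30
k=5 load=t5/3c comp=t4/9c wait=9 total=39
k=6 load=t6/7c comp=t5/6c wait=7 total=46
k=7 load=- comp=t6/6c wait=6 total=52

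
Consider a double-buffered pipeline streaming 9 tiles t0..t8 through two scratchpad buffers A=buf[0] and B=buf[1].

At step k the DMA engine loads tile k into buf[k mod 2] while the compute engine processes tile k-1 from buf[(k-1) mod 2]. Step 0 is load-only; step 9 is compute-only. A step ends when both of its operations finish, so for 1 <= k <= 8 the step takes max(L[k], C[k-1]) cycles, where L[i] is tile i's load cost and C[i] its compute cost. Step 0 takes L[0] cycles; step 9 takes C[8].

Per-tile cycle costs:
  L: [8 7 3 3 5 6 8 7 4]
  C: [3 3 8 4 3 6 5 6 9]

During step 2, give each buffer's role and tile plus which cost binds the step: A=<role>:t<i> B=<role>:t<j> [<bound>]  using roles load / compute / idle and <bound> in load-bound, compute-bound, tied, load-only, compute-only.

step 2: A=load:t2 B=compute:t1 [tied]

[0] DMA t0→A (8c) ∥ CU idle ⇒ 8c, clock 8
[1] DMA t1→B (7c) ∥ CU A:t0 (3c) ⇒ 7c, clock 15
[2] DMA t2→A (3c) ∥ CU B:t1 (3c) ⇒ 3c, clock 18
[3] DMA t3→B (3c) ∥ CU A:t2 (8c) ⇒ 8c, clock 26
[4] DMA t4→A (5c) ∥ CU B:t3 (4c) ⇒ 5c, clock 31
[5] DMA t5→B (6c) ∥ CU A:t4 (3c) ⇒ 6c, clock 37
[6] DMA t6→A (8c) ∥ CU B:t5 (6c) ⇒ 8c, clock 45
[7] DMA t7→B (7c) ∥ CU A:t6 (5c) ⇒ 7c, clock 52
[8] DMA t8→A (4c) ∥ CU B:t7 (6c) ⇒ 6c, clock 58
[9] DMA idle ∥ CU A:t8 (9c) ⇒ 9c, clock 67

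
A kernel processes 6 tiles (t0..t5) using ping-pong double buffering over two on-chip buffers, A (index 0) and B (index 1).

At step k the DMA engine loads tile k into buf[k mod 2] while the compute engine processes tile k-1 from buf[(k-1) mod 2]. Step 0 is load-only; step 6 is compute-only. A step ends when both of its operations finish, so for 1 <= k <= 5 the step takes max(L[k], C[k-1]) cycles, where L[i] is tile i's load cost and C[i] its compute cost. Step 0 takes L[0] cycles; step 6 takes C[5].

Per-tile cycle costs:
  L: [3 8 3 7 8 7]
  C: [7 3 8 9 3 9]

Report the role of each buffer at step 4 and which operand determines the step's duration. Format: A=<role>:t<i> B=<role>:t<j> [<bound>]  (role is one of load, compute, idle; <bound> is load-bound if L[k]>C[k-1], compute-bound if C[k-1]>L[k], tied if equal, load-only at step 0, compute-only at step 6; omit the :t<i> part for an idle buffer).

step 4: A=load:t4 B=compute:t3 [compute-bound]

k=0 load=t0/3c comp=- wait=3 total=3
k=1 load=t1/8c comp=t0/7c wait=8 total=11
k=2 load=t2/3c comp=t1/3c wait=3 total=14
k=3 load=t3/7c comp=t2/8c wait=8 total=22
k=4 load=t4/8c comp=t3/9c wait=9 total=31
k=5 load=t5/7c comp=t4/3c wait=7 total=38
k=6 load=- comp=t5/9c wait=9 total=47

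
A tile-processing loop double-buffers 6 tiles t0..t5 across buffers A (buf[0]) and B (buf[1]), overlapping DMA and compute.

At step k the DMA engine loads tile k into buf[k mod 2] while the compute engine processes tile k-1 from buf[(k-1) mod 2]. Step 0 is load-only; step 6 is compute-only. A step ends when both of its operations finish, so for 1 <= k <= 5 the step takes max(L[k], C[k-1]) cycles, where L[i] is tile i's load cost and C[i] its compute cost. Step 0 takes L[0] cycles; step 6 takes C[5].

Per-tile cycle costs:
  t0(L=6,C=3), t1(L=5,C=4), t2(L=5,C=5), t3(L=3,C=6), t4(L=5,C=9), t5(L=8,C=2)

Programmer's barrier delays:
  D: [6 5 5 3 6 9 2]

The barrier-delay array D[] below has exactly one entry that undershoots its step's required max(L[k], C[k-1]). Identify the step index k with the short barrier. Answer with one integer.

step 0: need L[0]=6 = 6; D[0]=6 ok
step 1: need max(L[1]=5,C[0]=3) = 5; D[1]=5 ok
step 2: need max(L[2]=5,C[1]=4) = 5; D[2]=5 ok
step 3: need max(L[3]=3,C[2]=5) = 5; D[3]=3 SHORT
step 4: need max(L[4]=5,C[3]=6) = 6; D[4]=6 ok
step 5: need max(L[5]=8,C[4]=9) = 9; D[5]=9 ok
step 6: need C[5]=2 = 2; D[6]=2 ok

hazard at step 3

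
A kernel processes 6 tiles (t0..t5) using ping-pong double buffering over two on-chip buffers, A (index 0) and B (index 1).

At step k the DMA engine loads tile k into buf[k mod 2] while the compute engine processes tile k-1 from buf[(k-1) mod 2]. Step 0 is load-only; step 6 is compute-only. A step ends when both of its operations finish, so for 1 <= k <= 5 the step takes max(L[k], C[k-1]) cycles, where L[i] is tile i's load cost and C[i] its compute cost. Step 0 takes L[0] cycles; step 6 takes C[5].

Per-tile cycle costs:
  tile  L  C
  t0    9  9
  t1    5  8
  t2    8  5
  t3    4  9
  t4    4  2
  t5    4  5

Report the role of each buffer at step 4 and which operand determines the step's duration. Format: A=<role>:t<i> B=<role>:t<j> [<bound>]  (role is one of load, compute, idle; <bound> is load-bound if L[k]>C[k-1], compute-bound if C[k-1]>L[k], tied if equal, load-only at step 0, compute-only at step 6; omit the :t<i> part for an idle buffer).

step 4: A=load:t4 B=compute:t3 [compute-bound]

  0. 9=9c; end=9; A:t0 B:-
  1. max(5,9)=9c; end=18; A:t0 B:t1
  2. max(8,8)=8c; end=26; A:t2 B:t1
  3. max(4,5)=5c; end=31; A:t2 B:t3
  4. max(4,9)=9c; end=40; A:t4 B:t3
  5. max(4,2)=4c; end=44; A:t4 B:t5
  6. 5=5c; end=49; A:t4 B:t5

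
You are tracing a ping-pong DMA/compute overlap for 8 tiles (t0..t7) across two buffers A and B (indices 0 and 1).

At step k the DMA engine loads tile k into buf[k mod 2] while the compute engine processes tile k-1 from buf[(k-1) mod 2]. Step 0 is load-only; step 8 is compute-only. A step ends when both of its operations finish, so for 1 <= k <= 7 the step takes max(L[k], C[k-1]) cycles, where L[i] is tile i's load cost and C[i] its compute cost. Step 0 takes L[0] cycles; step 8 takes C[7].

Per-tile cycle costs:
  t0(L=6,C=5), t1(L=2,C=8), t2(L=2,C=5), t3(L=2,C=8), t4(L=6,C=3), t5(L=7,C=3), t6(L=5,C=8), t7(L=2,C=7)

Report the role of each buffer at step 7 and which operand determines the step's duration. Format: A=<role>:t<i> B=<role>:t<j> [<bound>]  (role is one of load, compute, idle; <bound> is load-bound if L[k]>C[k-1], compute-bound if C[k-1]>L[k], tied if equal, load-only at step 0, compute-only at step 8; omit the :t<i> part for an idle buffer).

step 7: A=compute:t6 B=load:t7 [compute-bound]

k=0 load=t0/6c comp=- wait=6 total=6
k=1 load=t1/2c comp=t0/5c wait=5 total=11
k=2 load=t2/2c comp=t1/8c wait=8 total=19
k=3 load=t3/2c comp=t2/5c wait=5 total=24
k=4 load=t4/6c comp=t3/8c wait=8 total=32
k=5 load=t5/7c comp=t4/3c wait=7 total=39
k=6 load=t6/5c comp=t5/3c wait=5 total=44
k=7 load=t7/2c comp=t6/8c wait=8 total=52
k=8 load=- comp=t7/7c wait=7 total=59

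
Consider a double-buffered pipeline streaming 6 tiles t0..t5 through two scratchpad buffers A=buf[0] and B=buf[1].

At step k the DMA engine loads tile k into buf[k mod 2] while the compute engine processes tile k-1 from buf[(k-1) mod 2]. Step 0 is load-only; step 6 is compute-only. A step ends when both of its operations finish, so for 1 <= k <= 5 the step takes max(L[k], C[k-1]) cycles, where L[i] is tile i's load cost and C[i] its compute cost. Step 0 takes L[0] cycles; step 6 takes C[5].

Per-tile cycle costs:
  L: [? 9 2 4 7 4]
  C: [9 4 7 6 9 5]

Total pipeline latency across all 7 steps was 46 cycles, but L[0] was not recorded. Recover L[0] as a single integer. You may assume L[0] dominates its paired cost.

L[0] = 5

step 0 = dur = L[0]=? = L[0]  (unknown; binding)
step 1 = dur = max(L[1]=9, C[0]=9) = 9
step 2 = dur = max(L[2]=2, C[1]=4) = 4
step 3 = dur = max(L[3]=4, C[2]=7) = 7
step 4 = dur = max(L[4]=7, C[3]=6) = 7
step 5 = dur = max(L[5]=4, C[4]=9) = 9
step 6 = dur = C[5]=5 = 5
sum of known step durations = 41
dur[0] = total - known = 46 - 41 = 5
L[0] is the binding max in step 0, so L[0] = dur[0] = 5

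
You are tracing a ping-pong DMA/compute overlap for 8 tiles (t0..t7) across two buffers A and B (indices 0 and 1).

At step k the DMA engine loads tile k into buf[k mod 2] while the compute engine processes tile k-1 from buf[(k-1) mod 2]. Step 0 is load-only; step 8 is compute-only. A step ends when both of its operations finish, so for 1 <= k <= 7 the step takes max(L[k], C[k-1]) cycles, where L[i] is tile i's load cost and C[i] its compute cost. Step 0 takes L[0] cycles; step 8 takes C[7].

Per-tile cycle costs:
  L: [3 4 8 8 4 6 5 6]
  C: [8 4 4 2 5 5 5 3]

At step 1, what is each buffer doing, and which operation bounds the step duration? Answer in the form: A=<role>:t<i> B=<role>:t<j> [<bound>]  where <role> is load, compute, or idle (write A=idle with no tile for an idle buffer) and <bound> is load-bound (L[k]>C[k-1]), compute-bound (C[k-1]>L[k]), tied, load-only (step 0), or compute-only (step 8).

step 1: A=compute:t0 B=load:t1 [compute-bound]

k=0 load=t0/3c comp=- wait=3 total=3
k=1 load=t1/4c comp=t0/8c wait=8 total=11
k=2 load=t2/8c comp=t1/4c wait=8 total=19
k=3 load=t3/8c comp=t2/4c wait=8 total=27
k=4 load=t4/4c comp=t3/2c wait=4 total=31
k=5 load=t5/6c comp=t4/5c wait=6 total=37
k=6 load=t6/5c comp=t5/5c wait=5 total=42
k=7 load=t7/6c comp=t6/5c wait=6 total=48
k=8 load=- comp=t7/3c wait=3 total=51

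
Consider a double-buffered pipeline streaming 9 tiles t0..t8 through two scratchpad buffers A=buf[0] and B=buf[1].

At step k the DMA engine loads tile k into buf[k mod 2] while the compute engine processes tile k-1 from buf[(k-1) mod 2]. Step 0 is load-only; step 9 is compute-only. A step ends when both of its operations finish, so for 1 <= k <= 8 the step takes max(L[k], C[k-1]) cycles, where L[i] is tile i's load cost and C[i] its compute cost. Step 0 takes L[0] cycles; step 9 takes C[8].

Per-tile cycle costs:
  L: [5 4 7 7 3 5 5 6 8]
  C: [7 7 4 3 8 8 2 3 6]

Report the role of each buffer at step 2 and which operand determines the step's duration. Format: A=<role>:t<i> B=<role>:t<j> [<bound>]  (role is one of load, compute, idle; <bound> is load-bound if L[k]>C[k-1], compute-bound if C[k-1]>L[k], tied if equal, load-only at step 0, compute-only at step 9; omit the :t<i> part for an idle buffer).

k=0 load=t0/5c comp=- wait=5 total=5
k=1 load=t1/4c comp=t0/7c wait=7 total=12
k=2 load=t2/7c comp=t1/7c wait=7 total=19
k=3 load=t3/7c comp=t2/4c wait=7 total=26
k=4 load=t4/3c comp=t3/3c wait=3 total=29
k=5 load=t5/5c comp=t4/8c wait=8 total=37
k=6 load=t6/5c comp=t5/8c wait=8 total=45
k=7 load=t7/6c comp=t6/2c wait=6 total=51
k=8 load=t8/8c comp=t7/3c wait=8 total=59
k=9 load=- comp=t8/6c wait=6 total=65

step 2: A=load:t2 B=compute:t1 [tied]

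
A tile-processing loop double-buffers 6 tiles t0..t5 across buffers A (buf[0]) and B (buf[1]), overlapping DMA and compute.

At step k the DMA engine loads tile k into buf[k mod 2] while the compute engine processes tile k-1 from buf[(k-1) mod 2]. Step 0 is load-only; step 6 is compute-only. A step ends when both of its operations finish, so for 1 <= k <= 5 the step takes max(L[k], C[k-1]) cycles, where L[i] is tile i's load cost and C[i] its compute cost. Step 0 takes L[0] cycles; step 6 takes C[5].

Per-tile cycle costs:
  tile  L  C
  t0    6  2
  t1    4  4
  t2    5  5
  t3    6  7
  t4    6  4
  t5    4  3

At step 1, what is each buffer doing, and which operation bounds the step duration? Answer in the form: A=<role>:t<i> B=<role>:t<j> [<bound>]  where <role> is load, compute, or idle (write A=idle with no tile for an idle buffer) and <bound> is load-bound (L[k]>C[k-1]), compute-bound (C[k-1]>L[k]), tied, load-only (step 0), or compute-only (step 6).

step 1: A=compute:t0 B=load:t1 [load-bound]

  0. 6=6c; end=6; A:t0 B:-
  1. max(4,2)=4c; end=10; A:t0 B:t1
  2. max(5,4)=5c; end=15; A:t2 B:t1
  3. max(6,5)=6c; end=21; A:t2 B:t3
  4. max(6,7)=7c; end=28; A:t4 B:t3
  5. max(4,4)=4c; end=32; A:t4 B:t5
  6. 3=3c; end=35; A:t4 B:t5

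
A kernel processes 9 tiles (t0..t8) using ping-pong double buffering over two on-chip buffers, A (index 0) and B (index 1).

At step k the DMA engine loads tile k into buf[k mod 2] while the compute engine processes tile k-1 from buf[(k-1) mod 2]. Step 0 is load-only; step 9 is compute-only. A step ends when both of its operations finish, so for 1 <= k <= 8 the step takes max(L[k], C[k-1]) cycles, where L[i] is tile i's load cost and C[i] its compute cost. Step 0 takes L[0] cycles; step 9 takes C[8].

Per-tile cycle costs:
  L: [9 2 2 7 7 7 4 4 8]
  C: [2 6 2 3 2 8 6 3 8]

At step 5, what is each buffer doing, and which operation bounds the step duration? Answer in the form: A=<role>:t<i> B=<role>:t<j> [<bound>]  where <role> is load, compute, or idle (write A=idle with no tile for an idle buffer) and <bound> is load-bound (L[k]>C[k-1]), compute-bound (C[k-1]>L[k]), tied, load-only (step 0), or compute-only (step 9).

step 0: L[0]=9 → dur=9, Σ=9 | A=load:t0 B=idle [load-only]
step 1: L[1]=2 C[0]=2 → dur=2, Σ=11 | A=compute:t0 B=load:t1 [tied]
step 2: L[2]=2 C[1]=6 → dur=6, Σ=17 | A=load:t2 B=compute:t1 [compute-bound]
step 3: L[3]=7 C[2]=2 → dur=7, Σ=24 | A=compute:t2 B=load:t3 [load-bound]
step 4: L[4]=7 C[3]=3 → dur=7, Σ=31 | A=load:t4 B=compute:t3 [load-bound]
step 5: L[5]=7 C[4]=2 → dur=7, Σ=38 | A=compute:t4 B=load:t5 [load-bound]
step 6: L[6]=4 C[5]=8 → dur=8, Σ=46 | A=load:t6 B=compute:t5 [compute-bound]
step 7: L[7]=4 C[6]=6 → dur=6, Σ=52 | A=compute:t6 B=load:t7 [compute-bound]
step 8: L[8]=8 C[7]=3 → dur=8, Σ=60 | A=load:t8 B=compute:t7 [load-bound]
step 9: C[8]=8 → dur=8, Σ=68 | A=compute:t8 B=idle [compute-only]

step 5: A=compute:t4 B=load:t5 [load-bound]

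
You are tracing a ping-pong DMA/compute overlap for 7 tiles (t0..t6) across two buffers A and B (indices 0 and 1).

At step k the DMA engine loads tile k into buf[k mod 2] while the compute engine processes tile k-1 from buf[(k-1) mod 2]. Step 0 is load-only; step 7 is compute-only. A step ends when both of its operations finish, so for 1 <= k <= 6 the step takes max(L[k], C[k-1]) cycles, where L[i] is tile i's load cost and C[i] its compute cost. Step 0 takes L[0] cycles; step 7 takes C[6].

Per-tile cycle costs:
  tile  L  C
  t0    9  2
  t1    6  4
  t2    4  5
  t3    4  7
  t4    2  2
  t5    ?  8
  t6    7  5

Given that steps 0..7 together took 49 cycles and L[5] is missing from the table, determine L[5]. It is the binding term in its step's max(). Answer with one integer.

L[5] = 5

step 0 = dur = L[0]=9 = 9
step 1 = dur = max(L[1]=6, C[0]=2) = 6
step 2 = dur = max(L[2]=4, C[1]=4) = 4
step 3 = dur = max(L[3]=4, C[2]=5) = 5
step 4 = dur = max(L[4]=2, C[3]=7) = 7
step 5 = dur = max(L[5]=?, C[4]=2) = L[5]  (unknown; binding)
step 6 = dur = max(L[6]=7, C[5]=8) = 8
step 7 = dur = C[6]=5 = 5
sum of known step durations = 44
dur[5] = total - known = 49 - 44 = 5
L[5] is the binding max in step 5, so L[5] = dur[5] = 5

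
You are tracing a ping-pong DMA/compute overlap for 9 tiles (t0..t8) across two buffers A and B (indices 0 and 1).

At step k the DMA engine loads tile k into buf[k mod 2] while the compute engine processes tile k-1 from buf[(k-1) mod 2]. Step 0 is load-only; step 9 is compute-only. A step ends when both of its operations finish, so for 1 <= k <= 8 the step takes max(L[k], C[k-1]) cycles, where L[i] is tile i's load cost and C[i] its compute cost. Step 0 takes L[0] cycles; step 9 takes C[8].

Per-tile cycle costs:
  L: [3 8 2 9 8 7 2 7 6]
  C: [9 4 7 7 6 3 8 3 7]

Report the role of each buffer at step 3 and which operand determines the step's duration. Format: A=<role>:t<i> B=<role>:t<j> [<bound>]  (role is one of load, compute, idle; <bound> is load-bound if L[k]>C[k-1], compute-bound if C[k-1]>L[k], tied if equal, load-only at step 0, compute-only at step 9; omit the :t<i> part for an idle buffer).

step 3: A=compute:t2 B=load:t3 [load-bound]

  0. 3=3c; end=3; A:t0 B:-
  1. max(8,9)=9c; end=12; A:t0 B:t1
  2. max(2,4)=4c; end=16; A:t2 B:t1
  3. max(9,7)=9c; end=25; A:t2 B:t3
  4. max(8,7)=8c; end=33; A:t4 B:t3
  5. max(7,6)=7c; end=40; A:t4 B:t5
  6. max(2,3)=3c; end=43; A:t6 B:t5
  7. max(7,8)=8c; end=51; A:t6 B:t7
  8. max(6,3)=6c; end=57; A:t8 B:t7
  9. 7=7c; end=64; A:t8 B:t7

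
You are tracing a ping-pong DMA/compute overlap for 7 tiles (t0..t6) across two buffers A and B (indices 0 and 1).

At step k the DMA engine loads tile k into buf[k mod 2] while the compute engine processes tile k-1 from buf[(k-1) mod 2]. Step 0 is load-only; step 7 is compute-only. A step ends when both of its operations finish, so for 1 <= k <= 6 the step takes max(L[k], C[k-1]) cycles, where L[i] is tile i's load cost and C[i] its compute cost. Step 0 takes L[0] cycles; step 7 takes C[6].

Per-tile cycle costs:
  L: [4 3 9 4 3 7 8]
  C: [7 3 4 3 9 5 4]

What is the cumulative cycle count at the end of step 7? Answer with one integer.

step 0: L[0]=4 → dur=4, Σ=4 | A=load:t0 B=idle [load-only]
step 1: L[1]=3 C[0]=7 → dur=7, Σ=11 | A=compute:t0 B=load:t1 [compute-bound]
step 2: L[2]=9 C[1]=3 → dur=9, Σ=20 | A=load:t2 B=compute:t1 [load-bound]
step 3: L[3]=4 C[2]=4 → dur=4, Σ=24 | A=compute:t2 B=load:t3 [tied]
step 4: L[4]=3 C[3]=3 → dur=3, Σ=27 | A=load:t4 B=compute:t3 [tied]
step 5: L[5]=7 C[4]=9 → dur=9, Σ=36 | A=compute:t4 B=load:t5 [compute-bound]
step 6: L[6]=8 C[5]=5 → dur=8, Σ=44 | A=load:t6 B=compute:t5 [load-bound]
step 7: C[6]=4 → dur=4, Σ=48 | A=compute:t6 B=idle [compute-only]

end_cycle[7] = 48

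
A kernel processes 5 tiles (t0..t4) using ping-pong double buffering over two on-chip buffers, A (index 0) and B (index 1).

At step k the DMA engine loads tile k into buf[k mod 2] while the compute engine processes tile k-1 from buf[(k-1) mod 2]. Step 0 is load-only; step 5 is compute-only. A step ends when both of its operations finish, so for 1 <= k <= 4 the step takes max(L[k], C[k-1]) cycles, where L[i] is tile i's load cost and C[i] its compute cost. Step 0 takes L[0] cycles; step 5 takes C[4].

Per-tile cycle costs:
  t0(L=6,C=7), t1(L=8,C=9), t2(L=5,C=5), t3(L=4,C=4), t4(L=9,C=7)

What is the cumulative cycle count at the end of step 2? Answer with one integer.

k=0 load=t0/6c comp=- wait=6 total=6
k=1 load=t1/8c comp=t0/7c wait=8 total=14
k=2 load=t2/5c comp=t1/9c wait=9 total=23
k=3 load=t3/4c comp=t2/5c wait=5 total=28
k=4 load=t4/9c comp=t3/4c wait=9 total=37
k=5 load=- comp=t4/7c wait=7 total=44

end_cycle[2] = 23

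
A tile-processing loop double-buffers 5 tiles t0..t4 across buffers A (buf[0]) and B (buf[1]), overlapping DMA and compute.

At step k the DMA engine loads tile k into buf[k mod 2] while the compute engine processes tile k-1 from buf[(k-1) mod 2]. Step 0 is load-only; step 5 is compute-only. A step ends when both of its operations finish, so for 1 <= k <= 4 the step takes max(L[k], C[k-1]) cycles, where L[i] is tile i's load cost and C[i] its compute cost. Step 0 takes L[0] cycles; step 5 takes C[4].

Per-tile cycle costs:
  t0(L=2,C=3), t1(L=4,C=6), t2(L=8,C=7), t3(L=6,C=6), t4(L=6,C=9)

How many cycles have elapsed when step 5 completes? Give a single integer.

step 0: L[0]=2 → dur=2, Σ=2 | A=load:t0 B=idle [load-only]
step 1: L[1]=4 C[0]=3 → dur=4, Σ=6 | A=compute:t0 B=load:t1 [load-bound]
step 2: L[2]=8 C[1]=6 → dur=8, Σ=14 | A=load:t2 B=compute:t1 [load-bound]
step 3: L[3]=6 C[2]=7 → dur=7, Σ=21 | A=compute:t2 B=load:t3 [compute-bound]
step 4: L[4]=6 C[3]=6 → dur=6, Σ=27 | A=load:t4 B=compute:t3 [tied]
step 5: C[4]=9 → dur=9, Σ=36 | A=compute:t4 B=idle [compute-only]

end_cycle[5] = 36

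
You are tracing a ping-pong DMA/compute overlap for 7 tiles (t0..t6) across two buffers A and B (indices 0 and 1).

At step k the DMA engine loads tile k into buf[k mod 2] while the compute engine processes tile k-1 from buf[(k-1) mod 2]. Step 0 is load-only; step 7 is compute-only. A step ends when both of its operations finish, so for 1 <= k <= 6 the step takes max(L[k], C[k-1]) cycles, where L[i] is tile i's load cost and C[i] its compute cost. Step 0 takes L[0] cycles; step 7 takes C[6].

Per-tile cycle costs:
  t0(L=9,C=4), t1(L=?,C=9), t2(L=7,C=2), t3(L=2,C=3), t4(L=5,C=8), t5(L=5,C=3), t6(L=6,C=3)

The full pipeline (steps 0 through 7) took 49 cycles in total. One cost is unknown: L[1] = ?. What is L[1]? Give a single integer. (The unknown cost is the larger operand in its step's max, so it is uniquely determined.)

step 0: dur = L[0]=9 = 9
step 1: dur = max(L[1]=?, C[0]=4) = L[1]  (unknown; binding)
step 2: dur = max(L[2]=7, C[1]=9) = 9
step 3: dur = max(L[3]=2, C[2]=2) = 2
step 4: dur = max(L[4]=5, C[3]=3) = 5
step 5: dur = max(L[5]=5, C[4]=8) = 8
step 6: dur = max(L[6]=6, C[5]=3) = 6
step 7: dur = C[6]=3 = 3
sum of known step durations = 42
dur[1] = total - known = 49 - 42 = 7
L[1] is the binding max in step 1, so L[1] = dur[1] = 7

L[1] = 7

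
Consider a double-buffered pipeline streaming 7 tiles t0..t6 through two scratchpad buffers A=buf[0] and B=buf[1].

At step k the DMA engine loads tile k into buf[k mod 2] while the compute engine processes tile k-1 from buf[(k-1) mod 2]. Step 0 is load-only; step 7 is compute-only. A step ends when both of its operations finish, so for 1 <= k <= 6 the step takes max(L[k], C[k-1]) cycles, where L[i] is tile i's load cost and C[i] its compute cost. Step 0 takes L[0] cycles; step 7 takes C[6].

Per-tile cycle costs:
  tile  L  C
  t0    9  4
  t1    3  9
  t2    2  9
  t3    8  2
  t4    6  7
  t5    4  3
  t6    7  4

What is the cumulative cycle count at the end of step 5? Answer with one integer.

end_cycle[5] = 44

  0. 9=9c; end=9; A:t0 B:-
  1. max(3,4)=4c; end=13; A:t0 B:t1
  2. max(2,9)=9c; end=22; A:t2 B:t1
  3. max(8,9)=9c; end=31; A:t2 B:t3
  4. max(6,2)=6c; end=37; A:t4 B:t3
  5. max(4,7)=7c; end=44; A:t4 B:t5
  6. max(7,3)=7c; end=51; A:t6 B:t5
  7. 4=4c; end=55; A:t6 B:t5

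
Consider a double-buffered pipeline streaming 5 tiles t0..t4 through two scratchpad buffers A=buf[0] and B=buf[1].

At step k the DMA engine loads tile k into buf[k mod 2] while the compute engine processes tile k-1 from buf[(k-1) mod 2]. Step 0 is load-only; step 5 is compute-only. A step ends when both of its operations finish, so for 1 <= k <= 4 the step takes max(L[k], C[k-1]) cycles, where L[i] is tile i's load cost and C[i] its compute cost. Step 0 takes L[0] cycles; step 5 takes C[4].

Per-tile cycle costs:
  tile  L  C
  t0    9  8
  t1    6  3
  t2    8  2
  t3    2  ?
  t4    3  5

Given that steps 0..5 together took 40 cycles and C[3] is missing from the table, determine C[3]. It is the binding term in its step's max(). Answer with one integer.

step 0 | dur = L[0]=9 = 9
step 1 | dur = max(L[1]=6, C[0]=8) = 8
step 2 | dur = max(L[2]=8, C[1]=3) = 8
step 3 | dur = max(L[3]=2, C[2]=2) = 2
step 4 | dur = max(L[4]=3, C[3]=?) = C[3]  (unknown; binding)
step 5 | dur = C[4]=5 = 5
sum of known step durations = 32
dur[4] = total - known = 40 - 32 = 8
C[3] is the binding max in step 4, so C[3] = dur[4] = 8

C[3] = 8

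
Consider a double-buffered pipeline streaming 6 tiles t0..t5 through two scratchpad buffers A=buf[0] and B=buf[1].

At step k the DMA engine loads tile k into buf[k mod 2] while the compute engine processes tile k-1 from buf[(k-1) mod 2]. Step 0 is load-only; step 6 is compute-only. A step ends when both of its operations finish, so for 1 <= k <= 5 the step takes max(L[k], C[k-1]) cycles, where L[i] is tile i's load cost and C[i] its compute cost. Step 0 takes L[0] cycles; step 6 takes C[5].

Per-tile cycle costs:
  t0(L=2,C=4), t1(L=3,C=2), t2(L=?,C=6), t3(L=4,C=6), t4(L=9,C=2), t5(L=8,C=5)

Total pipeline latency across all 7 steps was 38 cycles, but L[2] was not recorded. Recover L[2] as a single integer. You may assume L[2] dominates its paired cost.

L[2] = 4

step 0 = dur = L[0]=2 = 2
step 1 = dur = max(L[1]=3, C[0]=4) = 4
step 2 = dur = max(L[2]=?, C[1]=2) = L[2]  (unknown; binding)
step 3 = dur = max(L[3]=4, C[2]=6) = 6
step 4 = dur = max(L[4]=9, C[3]=6) = 9
step 5 = dur = max(L[5]=8, C[4]=2) = 8
step 6 = dur = C[5]=5 = 5
sum of known step durations = 34
dur[2] = total - known = 38 - 34 = 4
L[2] is the binding max in step 2, so L[2] = dur[2] = 4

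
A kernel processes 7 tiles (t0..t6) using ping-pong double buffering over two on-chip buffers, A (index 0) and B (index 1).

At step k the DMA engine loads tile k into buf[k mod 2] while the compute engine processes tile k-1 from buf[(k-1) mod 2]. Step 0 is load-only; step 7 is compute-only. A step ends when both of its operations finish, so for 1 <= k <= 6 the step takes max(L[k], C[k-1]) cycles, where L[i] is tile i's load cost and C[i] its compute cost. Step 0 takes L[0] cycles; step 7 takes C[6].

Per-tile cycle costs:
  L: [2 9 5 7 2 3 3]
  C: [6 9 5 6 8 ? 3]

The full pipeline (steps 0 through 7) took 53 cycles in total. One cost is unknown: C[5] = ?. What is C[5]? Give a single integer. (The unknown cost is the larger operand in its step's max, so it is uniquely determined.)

C[5] = 9

step 0 = dur = L[0]=2 = 2
step 1 = dur = max(L[1]=9, C[0]=6) = 9
step 2 = dur = max(L[2]=5, C[1]=9) = 9
step 3 = dur = max(L[3]=7, C[2]=5) = 7
step 4 = dur = max(L[4]=2, C[3]=6) = 6
step 5 = dur = max(L[5]=3, C[4]=8) = 8
step 6 = dur = max(L[6]=3, C[5]=?) = C[5]  (unknown; binding)
step 7 = dur = C[6]=3 = 3
sum of known step durations = 44
dur[6] = total - known = 53 - 44 = 9
C[5] is the binding max in step 6, so C[5] = dur[6] = 9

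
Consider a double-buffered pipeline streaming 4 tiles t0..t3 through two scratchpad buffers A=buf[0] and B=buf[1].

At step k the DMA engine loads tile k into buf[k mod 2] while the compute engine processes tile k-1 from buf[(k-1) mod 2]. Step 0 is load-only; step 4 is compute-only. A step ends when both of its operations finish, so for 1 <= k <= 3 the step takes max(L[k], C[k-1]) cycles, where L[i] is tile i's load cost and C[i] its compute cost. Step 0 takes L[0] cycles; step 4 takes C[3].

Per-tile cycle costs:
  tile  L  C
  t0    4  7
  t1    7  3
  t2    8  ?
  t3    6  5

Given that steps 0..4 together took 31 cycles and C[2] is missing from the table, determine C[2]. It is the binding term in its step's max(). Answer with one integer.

step 0 = dur = L[0]=4 = 4
step 1 = dur = max(L[1]=7, C[0]=7) = 7
step 2 = dur = max(L[2]=8, C[1]=3) = 8
step 3 = dur = max(L[3]=6, C[2]=?) = C[2]  (unknown; binding)
step 4 = dur = C[3]=5 = 5
sum of known step durations = 24
dur[3] = total - known = 31 - 24 = 7
C[2] is the binding max in step 3, so C[2] = dur[3] = 7

C[2] = 7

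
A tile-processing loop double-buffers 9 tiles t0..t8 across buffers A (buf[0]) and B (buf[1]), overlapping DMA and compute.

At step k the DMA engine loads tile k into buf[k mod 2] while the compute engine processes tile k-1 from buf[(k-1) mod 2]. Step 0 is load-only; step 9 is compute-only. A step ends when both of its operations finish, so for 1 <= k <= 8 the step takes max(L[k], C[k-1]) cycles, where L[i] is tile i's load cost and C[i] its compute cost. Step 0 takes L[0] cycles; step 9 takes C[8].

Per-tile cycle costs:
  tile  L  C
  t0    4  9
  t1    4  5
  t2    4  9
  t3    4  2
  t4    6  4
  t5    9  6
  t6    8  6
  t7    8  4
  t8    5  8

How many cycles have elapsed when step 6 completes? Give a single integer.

end_cycle[6] = 50

[0] DMA t0→A (4c) ∥ CU idle ⇒ 4c, clock 4
[1] DMA t1→B (4c) ∥ CU A:t0 (9c) ⇒ 9c, clock 13
[2] DMA t2→A (4c) ∥ CU B:t1 (5c) ⇒ 5c, clock 18
[3] DMA t3→B (4c) ∥ CU A:t2 (9c) ⇒ 9c, clock 27
[4] DMA t4→A (6c) ∥ CU B:t3 (2c) ⇒ 6c, clock 33
[5] DMA t5→B (9c) ∥ CU A:t4 (4c) ⇒ 9c, clock 42
[6] DMA t6→A (8c) ∥ CU B:t5 (6c) ⇒ 8c, clock 50
[7] DMA t7→B (8c) ∥ CU A:t6 (6c) ⇒ 8c, clock 58
[8] DMA t8→A (5c) ∥ CU B:t7 (4c) ⇒ 5c, clock 63
[9] DMA idle ∥ CU A:t8 (8c) ⇒ 8c, clock 71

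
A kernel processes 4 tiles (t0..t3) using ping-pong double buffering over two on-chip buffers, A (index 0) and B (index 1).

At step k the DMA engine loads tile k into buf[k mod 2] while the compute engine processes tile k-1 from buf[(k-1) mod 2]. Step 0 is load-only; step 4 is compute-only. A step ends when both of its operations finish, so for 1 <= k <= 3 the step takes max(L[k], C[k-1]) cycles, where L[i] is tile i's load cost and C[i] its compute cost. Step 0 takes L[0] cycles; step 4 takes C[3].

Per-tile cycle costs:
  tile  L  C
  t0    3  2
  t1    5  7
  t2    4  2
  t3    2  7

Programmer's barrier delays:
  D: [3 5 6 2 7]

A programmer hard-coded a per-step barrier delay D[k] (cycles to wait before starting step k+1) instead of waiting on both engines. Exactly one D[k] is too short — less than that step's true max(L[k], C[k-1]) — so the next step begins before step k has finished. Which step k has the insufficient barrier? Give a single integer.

step 0: need L[0]=3 = 3; D[0]=3 ok
step 1: need max(L[1]=5,C[0]=2) = 5; D[1]=5 ok
step 2: need max(L[2]=4,C[1]=7) = 7; D[2]=6 SHORT
step 3: need max(L[3]=2,C[2]=2) = 2; D[3]=2 ok
step 4: need C[3]=7 = 7; D[4]=7 ok

hazard at step 2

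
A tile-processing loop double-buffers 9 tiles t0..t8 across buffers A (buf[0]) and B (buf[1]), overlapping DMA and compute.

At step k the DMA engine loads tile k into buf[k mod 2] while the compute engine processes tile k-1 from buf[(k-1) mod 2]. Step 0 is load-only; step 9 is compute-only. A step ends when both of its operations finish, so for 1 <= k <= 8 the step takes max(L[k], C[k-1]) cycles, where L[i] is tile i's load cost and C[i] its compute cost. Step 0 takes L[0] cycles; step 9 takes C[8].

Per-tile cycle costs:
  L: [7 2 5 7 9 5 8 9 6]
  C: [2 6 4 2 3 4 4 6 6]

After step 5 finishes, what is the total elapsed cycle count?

  0. 7=7c; end=7; A:t0 B:-
  1. max(2,2)=2c; end=9; A:t0 B:t1
  2. max(5,6)=6c; end=15; A:t2 B:t1
  3. max(7,4)=7c; end=22; A:t2 B:t3
  4. max(9,2)=9c; end=31; A:t4 B:t3
  5. max(5,3)=5c; end=36; A:t4 B:t5
  6. max(8,4)=8c; end=44; A:t6 B:t5
  7. max(9,4)=9c; end=53; A:t6 B:t7
  8. max(6,6)=6c; end=59; A:t8 B:t7
  9. 6=6c; end=65; A:t8 B:t7

end_cycle[5] = 36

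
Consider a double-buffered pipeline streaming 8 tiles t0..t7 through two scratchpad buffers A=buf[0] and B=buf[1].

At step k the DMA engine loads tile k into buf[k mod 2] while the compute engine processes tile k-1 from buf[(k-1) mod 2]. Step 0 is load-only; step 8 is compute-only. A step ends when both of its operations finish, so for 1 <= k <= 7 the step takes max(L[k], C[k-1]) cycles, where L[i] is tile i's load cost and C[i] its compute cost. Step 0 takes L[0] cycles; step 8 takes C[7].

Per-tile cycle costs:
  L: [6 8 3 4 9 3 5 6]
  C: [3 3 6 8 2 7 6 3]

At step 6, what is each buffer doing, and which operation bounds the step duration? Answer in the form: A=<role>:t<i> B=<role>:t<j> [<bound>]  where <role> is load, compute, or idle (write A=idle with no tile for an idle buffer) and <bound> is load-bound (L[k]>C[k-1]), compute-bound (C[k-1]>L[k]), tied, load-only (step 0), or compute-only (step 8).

k=0 load=t0/6c comp=- wait=6 total=6
k=1 load=t1/8c comp=t0/3c wait=8 total=14
k=2 load=t2/3c comp=t1/3c wait=3 total=17
k=3 load=t3/4c comp=t2/6c wait=6 total=23
k=4 load=t4/9c comp=t3/8c wait=9 total=32
k=5 load=t5/3c comp=t4/2c wait=3 total=35
k=6 load=t6/5c comp=t5/7c wait=7 total=42
k=7 load=t7/6c comp=t6/6c wait=6 total=48
k=8 load=- comp=t7/3c wait=3 total=51

step 6: A=load:t6 B=compute:t5 [compute-bound]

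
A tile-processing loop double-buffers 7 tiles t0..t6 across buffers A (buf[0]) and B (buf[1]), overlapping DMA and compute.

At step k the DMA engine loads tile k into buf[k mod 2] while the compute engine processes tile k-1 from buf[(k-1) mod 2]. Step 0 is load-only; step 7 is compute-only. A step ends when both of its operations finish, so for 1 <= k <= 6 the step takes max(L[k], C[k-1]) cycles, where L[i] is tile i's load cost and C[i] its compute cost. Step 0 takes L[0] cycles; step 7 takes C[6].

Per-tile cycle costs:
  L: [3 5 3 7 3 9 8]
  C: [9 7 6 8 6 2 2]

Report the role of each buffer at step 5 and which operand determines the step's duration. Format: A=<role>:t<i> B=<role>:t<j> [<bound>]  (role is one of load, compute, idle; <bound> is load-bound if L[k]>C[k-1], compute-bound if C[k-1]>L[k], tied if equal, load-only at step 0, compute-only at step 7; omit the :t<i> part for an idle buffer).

step 5: A=compute:t4 B=load:t5 [load-bound]

[0] DMA t0→A (3c) ∥ CU idle ⇒ 3c, clock 3
[1] DMA t1→B (5c) ∥ CU A:t0 (9c) ⇒ 9c, clock 12
[2] DMA t2→A (3c) ∥ CU B:t1 (7c) ⇒ 7c, clock 19
[3] DMA t3→B (7c) ∥ CU A:t2 (6c) ⇒ 7c, clock 26
[4] DMA t4→A (3c) ∥ CU B:t3 (8c) ⇒ 8c, clock 34
[5] DMA t5→B (9c) ∥ CU A:t4 (6c) ⇒ 9c, clock 43
[6] DMA t6→A (8c) ∥ CU B:t5 (2c) ⇒ 8c, clock 51
[7] DMA idle ∥ CU A:t6 (2c) ⇒ 2c, clock 53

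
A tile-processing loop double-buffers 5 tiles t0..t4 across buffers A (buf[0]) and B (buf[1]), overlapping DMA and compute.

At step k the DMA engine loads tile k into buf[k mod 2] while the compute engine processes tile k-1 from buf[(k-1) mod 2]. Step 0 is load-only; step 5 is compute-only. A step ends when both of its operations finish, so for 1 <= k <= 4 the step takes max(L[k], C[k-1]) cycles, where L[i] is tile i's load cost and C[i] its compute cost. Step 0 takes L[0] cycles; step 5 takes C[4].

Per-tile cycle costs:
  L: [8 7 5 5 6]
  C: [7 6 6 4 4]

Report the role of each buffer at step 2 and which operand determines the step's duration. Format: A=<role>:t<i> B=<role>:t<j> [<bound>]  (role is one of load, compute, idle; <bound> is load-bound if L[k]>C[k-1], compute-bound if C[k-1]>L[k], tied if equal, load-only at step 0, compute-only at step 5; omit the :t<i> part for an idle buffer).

  0. 8=8c; end=8; A:t0 B:-
  1. max(7,7)=7c; end=15; A:t0 B:t1
  2. max(5,6)=6c; end=21; A:t2 B:t1
  3. max(5,6)=6c; end=27; A:t2 B:t3
  4. max(6,4)=6c; end=33; A:t4 B:t3
  5. 4=4c; end=37; A:t4 B:t3

step 2: A=load:t2 B=compute:t1 [compute-bound]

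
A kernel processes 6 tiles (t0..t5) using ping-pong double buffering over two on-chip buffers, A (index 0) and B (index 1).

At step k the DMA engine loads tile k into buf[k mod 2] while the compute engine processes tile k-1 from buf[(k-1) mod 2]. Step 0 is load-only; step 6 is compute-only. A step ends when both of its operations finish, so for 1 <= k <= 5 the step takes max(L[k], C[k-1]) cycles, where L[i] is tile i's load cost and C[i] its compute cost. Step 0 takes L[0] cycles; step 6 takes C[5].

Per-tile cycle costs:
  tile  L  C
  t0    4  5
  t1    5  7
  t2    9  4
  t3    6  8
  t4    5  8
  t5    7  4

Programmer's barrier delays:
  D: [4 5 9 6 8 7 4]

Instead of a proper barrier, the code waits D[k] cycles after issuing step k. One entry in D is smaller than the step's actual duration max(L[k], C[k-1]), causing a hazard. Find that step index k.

hazard at step 5

step 0: need L[0]=4 = 4; D[0]=4 ok
step 1: need max(L[1]=5,C[0]=5) = 5; D[1]=5 ok
step 2: need max(L[2]=9,C[1]=7) = 9; D[2]=9 ok
step 3: need max(L[3]=6,C[2]=4) = 6; D[3]=6 ok
step 4: need max(L[4]=5,C[3]=8) = 8; D[4]=8 ok
step 5: need max(L[5]=7,C[4]=8) = 8; D[5]=7 SHORT
step 6: need C[5]=4 = 4; D[6]=4 ok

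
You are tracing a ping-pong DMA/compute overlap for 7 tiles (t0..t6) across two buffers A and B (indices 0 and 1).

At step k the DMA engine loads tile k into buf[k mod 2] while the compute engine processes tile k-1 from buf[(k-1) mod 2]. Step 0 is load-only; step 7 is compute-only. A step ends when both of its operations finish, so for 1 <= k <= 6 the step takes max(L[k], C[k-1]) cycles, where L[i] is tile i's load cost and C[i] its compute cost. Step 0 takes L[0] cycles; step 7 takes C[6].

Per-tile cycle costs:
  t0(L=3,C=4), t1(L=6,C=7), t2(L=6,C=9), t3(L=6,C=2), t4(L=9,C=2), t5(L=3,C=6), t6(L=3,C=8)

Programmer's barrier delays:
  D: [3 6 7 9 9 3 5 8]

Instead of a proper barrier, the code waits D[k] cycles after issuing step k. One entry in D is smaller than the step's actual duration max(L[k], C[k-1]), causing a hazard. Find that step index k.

[0] required=L[0]=3=3 vs D=3 ok
[1] required=max(L[1]=6,C[0]=4)=6 vs D=6 ok
[2] required=max(L[2]=6,C[1]=7)=7 vs D=7 ok
[3] required=max(L[3]=6,C[2]=9)=9 vs D=9 ok
[4] required=max(L[4]=9,C[3]=2)=9 vs D=9 ok
[5] required=max(L[5]=3,C[4]=2)=3 vs D=3 ok
[6] required=max(L[6]=3,C[5]=6)=6 vs D=5 SHORT
[7] required=C[6]=8=8 vs D=8 ok

hazard at step 6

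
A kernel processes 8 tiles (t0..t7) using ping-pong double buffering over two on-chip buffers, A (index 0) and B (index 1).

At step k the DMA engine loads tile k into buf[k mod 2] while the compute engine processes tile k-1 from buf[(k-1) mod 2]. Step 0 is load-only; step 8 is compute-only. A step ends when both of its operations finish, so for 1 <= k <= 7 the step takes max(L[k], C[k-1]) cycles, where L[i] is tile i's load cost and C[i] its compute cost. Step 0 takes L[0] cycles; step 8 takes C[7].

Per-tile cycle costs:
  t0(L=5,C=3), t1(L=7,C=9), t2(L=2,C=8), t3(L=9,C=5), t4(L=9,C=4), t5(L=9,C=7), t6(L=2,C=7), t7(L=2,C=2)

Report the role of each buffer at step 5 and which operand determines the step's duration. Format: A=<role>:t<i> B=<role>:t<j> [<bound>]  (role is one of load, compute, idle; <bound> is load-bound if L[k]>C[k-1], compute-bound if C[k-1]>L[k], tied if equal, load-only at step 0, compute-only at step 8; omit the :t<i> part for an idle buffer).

step 5: A=compute:t4 B=load:t5 [load-bound]

  0. 5=5c; end=5; A:t0 B:-
  1. max(7,3)=7c; end=12; A:t0 B:t1
  2. max(2,9)=9c; end=21; A:t2 B:t1
  3. max(9,8)=9c; end=30; A:t2 B:t3
  4. max(9,5)=9c; end=39; A:t4 B:t3
  5. max(9,4)=9c; end=48; A:t4 B:t5
  6. max(2,7)=7c; end=55; A:t6 B:t5
  7. max(2,7)=7c; end=62; A:t6 B:t7
  8. 2=2c; end=64; A:t6 B:t7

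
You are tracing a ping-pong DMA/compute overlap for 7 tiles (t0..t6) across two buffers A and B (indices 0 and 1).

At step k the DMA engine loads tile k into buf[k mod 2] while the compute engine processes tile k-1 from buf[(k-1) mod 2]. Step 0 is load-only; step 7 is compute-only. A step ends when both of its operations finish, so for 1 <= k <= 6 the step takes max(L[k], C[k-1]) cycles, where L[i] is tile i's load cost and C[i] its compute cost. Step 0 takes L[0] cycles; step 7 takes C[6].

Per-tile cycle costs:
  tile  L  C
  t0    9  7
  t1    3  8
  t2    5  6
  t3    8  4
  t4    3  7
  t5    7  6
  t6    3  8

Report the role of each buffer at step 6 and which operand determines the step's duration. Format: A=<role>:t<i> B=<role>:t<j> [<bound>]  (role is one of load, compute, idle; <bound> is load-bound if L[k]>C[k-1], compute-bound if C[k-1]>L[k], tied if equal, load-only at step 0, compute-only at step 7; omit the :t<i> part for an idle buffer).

[0] DMA t0→A (9c) ∥ CU idle ⇒ 9c, clock 9
[1] DMA t1→B (3c) ∥ CU A:t0 (7c) ⇒ 7c, clock 16
[2] DMA t2→A (5c) ∥ CU B:t1 (8c) ⇒ 8c, clock 24
[3] DMA t3→B (8c) ∥ CU A:t2 (6c) ⇒ 8c, clock 32
[4] DMA t4→A (3c) ∥ CU B:t3 (4c) ⇒ 4c, clock 36
[5] DMA t5→B (7c) ∥ CU A:t4 (7c) ⇒ 7c, clock 43
[6] DMA t6→A (3c) ∥ CU B:t5 (6c) ⇒ 6c, clock 49
[7] DMA idle ∥ CU A:t6 (8c) ⇒ 8c, clock 57

step 6: A=load:t6 B=compute:t5 [compute-bound]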